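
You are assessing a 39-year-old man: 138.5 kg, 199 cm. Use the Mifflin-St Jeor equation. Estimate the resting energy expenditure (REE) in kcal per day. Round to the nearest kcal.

2439 kcal per day

Mifflin-St Jeor (male): BMR = 10(138.5) + 6.25(199) − 5(39) + 5 = 1385 + 1243.75 − 195 + 5 = 2438.75 kcal/day.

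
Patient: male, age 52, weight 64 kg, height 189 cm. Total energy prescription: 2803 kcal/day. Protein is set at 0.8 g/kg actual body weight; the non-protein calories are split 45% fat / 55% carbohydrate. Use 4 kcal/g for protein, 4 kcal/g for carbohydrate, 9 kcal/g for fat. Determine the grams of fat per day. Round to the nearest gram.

130 g/day

Protein = 0.8 × 64 = 51.2 g → 51.2 × 4 = 204.8 kcal.
Non-protein calories = 2803 − 204.8 = 2598.2 kcal.
Fat: 45% × 2598.2 = 1169.19 kcal; carbohydrate: 1429.01 kcal.
Fat: 1169.19 kcal ÷ 9 kcal/g = 129.91 g.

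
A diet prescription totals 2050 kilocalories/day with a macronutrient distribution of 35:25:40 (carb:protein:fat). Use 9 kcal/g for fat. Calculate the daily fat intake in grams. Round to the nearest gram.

91 g/day

Fat energy = 40% × 2050 = 820 kcal.
At 9 kcal/g: 820 ÷ 9 = 91.1111 g.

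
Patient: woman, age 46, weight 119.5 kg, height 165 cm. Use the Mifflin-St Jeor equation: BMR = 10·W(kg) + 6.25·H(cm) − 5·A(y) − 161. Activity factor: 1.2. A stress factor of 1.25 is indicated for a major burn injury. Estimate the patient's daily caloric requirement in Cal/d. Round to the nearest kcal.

2753 Cal/d

Mifflin-St Jeor (female): BMR = 10(119.5) + 6.25(165) − 5(46) − 161 = 1195 + 1031.25 − 230 − 161 = 1835.25 kcal/day.
TEE = BMR × activity factor = 1835.25 × 1.2 = 2202.3 kcal/day.
Apply stress factor: 2202.3 × 1.25 = 2752.875 kcal/day.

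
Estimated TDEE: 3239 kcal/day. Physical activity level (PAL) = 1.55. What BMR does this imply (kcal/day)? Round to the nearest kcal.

2090 kcal/day

BMR = TEE ÷ activity factor = 3239 ÷ 1.55 = 2089.6774 kcal/day.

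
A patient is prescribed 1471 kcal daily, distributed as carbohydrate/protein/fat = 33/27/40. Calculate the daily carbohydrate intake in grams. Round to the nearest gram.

Carbohydrate energy = 33% × 1471 = 485.43 kcal.
At 4 kcal/g: 485.43 ÷ 4 = 121.3575 g.

121 g/day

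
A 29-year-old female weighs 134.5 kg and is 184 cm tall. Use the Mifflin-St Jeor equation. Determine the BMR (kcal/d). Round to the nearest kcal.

Mifflin-St Jeor (female): BMR = 10(134.5) + 6.25(184) − 5(29) − 161 = 1345 + 1150 − 145 − 161 = 2189 kcal/day.

2189 kcal/d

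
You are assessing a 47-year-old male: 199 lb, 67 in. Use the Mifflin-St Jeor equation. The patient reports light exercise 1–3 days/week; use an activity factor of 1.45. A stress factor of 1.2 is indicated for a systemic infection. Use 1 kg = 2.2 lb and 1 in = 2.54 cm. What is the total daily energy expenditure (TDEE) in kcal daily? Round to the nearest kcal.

3024 kcal daily

Convert to metric: weight = 199 ÷ 2.2 = 90.4545 kg; height = 67 × 2.54 = 170.18 cm.
Mifflin-St Jeor (male): BMR = 10(90.4545) + 6.25(170.18) − 5(47) + 5 = 904.5455 + 1063.625 − 235 + 5 = 1738.1705 kcal/day.
TEE = BMR × activity factor = 1738.1705 × 1.45 = 2520.3472 kcal/day.
Apply stress factor: 2520.3472 × 1.2 = 3024.4166 kcal/day.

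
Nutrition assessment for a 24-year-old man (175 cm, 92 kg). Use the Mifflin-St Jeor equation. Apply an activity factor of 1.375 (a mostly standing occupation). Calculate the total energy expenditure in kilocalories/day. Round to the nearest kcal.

2611 kilocalories/day

Mifflin-St Jeor (male): BMR = 10(92) + 6.25(175) − 5(24) + 5 = 920 + 1093.75 − 120 + 5 = 1898.75 kcal/day.
TEE = BMR × activity factor = 1898.75 × 1.375 = 2610.7813 kcal/day.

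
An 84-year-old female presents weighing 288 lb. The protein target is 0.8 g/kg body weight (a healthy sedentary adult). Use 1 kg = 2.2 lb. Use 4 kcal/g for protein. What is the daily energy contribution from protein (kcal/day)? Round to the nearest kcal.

419 kcal/day

Weight in kg = 288 ÷ 2.2 = 130.9091 kg.
Protein = 0.8 g/kg × 130.9091 kg = 104.7273 g/day.
Protein energy = 104.7273 g × 4 kcal/g = 418.9091 kcal/day.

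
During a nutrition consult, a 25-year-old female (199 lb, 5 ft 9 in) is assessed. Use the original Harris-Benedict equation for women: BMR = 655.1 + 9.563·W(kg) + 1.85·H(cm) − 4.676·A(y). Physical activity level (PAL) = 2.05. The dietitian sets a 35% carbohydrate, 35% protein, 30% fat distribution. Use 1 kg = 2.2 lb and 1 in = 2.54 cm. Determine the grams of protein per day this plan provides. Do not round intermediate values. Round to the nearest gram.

Convert to metric: weight = 199 ÷ 2.2 = 90.4545 kg; height = (5×12 + 9) × 2.54 = 69 × 2.54 = 175.26 cm.
Harris-Benedict: BMR = 655.1 + 9.563(90.4545) + 1.85(175.26) − 4.676(25) = 1727.4478 kcal/day.
TEE = 1727.4478 × 2.05 = 3541.268 kcal/day.
Protein energy = 35% × 3541.268 = 1239.4438 kcal.
Protein = 1239.4438 ÷ 4 kcal/g = 309.861 g.

310 g/day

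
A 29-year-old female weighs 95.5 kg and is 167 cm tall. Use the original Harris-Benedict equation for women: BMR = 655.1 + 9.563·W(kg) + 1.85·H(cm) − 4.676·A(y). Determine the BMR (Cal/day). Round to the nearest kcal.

Harris-Benedict: BMR = 655.1 + 9.563(95.5) + 1.85(167) − 4.676(29) = 1741.7125 kcal/day.

1742 Cal/day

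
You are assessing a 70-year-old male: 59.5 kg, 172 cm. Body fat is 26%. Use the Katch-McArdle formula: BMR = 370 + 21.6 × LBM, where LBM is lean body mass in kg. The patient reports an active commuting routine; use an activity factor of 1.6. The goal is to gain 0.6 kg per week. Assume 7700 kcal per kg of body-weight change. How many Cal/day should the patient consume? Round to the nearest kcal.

LBM = 59.5 × (1 − 0.26) = 44.03 kg. Katch-McArdle: BMR = 370 + 21.6 × 44.03 = 1321.048 kcal/day.
TEE = 1321.048 × 1.6 = 2113.6768 kcal/day.
Required daily surplus = 0.6 × 7700 ÷ 7 = 660 kcal/day.
Target intake = 2113.6768 + 660 = 2773.6768 kcal/day.

2774 Cal/day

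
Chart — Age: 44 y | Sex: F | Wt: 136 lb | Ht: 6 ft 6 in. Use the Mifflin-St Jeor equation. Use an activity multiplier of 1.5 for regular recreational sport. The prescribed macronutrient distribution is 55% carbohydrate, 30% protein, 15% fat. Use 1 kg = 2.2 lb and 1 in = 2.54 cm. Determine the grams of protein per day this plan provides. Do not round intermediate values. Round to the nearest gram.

166 g/day

Convert to metric: weight = 136 ÷ 2.2 = 61.8182 kg; height = (6×12 + 6) × 2.54 = 78 × 2.54 = 198.12 cm.
Mifflin-St Jeor (female): BMR = 10(61.8182) + 6.25(198.12) − 5(44) − 161 = 618.1818 + 1238.25 − 220 − 161 = 1475.4318 kcal/day.
TEE = 1475.4318 × 1.5 = 2213.1477 kcal/day.
Protein energy = 30% × 2213.1477 = 663.9443 kcal.
Protein = 663.9443 ÷ 4 kcal/g = 165.9861 g.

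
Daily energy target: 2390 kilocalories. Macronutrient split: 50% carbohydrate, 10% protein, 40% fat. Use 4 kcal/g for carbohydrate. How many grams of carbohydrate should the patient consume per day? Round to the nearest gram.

299 g/day

Carbohydrate energy = 50% × 2390 = 1195 kcal.
At 4 kcal/g: 1195 ÷ 4 = 298.75 g.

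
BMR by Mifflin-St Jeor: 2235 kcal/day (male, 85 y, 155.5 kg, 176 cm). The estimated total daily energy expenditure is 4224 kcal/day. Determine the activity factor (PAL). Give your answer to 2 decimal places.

Activity factor = TEE ÷ BMR = 4224 ÷ 2235 = 1.89.

1.89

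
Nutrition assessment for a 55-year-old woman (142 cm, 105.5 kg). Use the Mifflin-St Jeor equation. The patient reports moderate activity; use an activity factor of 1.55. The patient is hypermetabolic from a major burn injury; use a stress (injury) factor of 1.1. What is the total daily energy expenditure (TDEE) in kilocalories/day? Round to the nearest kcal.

Mifflin-St Jeor (female): BMR = 10(105.5) + 6.25(142) − 5(55) − 161 = 1055 + 887.5 − 275 − 161 = 1506.5 kcal/day.
TEE = BMR × activity factor = 1506.5 × 1.55 = 2335.075 kcal/day.
Apply stress factor: 2335.075 × 1.1 = 2568.5825 kcal/day.

2569 kilocalories/day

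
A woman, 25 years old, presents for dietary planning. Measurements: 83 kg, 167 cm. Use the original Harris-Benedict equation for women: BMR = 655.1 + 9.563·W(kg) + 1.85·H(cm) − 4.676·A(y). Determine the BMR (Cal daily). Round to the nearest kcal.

Harris-Benedict: BMR = 655.1 + 9.563(83) + 1.85(167) − 4.676(25) = 1640.879 kcal/day.

1641 Cal daily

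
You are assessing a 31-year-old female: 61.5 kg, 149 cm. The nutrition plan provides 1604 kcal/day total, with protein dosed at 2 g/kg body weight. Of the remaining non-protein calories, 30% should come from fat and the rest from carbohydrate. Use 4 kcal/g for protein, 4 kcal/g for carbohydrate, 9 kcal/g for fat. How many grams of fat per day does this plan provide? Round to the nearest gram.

37 g/day

Protein = 2 × 61.5 = 123 g → 123 × 4 = 492 kcal.
Non-protein calories = 1604 − 492 = 1112 kcal.
Fat: 30% × 1112 = 333.6 kcal; carbohydrate: 778.4 kcal.
Fat: 333.6 kcal ÷ 9 kcal/g = 37.0667 g.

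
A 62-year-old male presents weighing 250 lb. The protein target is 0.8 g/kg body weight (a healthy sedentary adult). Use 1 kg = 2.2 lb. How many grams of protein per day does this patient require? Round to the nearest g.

Weight in kg = 250 ÷ 2.2 = 113.6364 kg.
Protein = 0.8 g/kg × 113.6364 kg = 90.9091 g/day.

91 g/day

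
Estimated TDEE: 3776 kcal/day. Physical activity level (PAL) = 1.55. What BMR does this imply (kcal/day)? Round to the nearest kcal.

BMR = TEE ÷ activity factor = 3776 ÷ 1.55 = 2436.129 kcal/day.

2436 kcal/day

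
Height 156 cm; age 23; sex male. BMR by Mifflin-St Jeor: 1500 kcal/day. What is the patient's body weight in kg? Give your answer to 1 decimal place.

1500 = 10·W + 6.25(156) − 5(23) + 5
10·W = 1500 − 865 = 635, so W = 63.5 kg.

63.5 kg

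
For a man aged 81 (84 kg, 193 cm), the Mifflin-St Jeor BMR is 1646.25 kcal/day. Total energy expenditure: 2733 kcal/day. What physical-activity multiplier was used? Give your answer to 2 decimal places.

1.66

Activity factor = TEE ÷ BMR = 2733 ÷ 1646.25 = 1.66.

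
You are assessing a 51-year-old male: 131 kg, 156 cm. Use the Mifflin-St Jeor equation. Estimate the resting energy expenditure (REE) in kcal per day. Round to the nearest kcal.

2035 kcal per day

Mifflin-St Jeor (male): BMR = 10(131) + 6.25(156) − 5(51) + 5 = 1310 + 975 − 255 + 5 = 2035 kcal/day.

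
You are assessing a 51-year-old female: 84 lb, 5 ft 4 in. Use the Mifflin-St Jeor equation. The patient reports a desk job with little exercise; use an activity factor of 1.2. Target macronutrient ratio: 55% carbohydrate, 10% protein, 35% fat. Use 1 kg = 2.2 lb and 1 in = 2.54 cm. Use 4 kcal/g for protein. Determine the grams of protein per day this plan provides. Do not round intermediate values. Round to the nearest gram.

29 g/day

Convert to metric: weight = 84 ÷ 2.2 = 38.1818 kg; height = (5×12 + 4) × 2.54 = 64 × 2.54 = 162.56 cm.
Mifflin-St Jeor (female): BMR = 10(38.1818) + 6.25(162.56) − 5(51) − 161 = 381.8182 + 1016 − 255 − 161 = 981.8182 kcal/day.
TEE = 981.8182 × 1.2 = 1178.1818 kcal/day.
Protein energy = 10% × 1178.1818 = 117.8182 kcal.
Protein = 117.8182 ÷ 4 kcal/g = 29.4545 g.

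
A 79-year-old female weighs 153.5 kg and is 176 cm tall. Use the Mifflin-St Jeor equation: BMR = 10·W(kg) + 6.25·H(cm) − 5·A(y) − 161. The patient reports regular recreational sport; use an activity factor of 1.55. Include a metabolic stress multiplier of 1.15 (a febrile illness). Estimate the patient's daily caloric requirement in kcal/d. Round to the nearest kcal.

Mifflin-St Jeor (female): BMR = 10(153.5) + 6.25(176) − 5(79) − 161 = 1535 + 1100 − 395 − 161 = 2079 kcal/day.
TEE = BMR × activity factor = 2079 × 1.55 = 3222.45 kcal/day.
Apply stress factor: 3222.45 × 1.15 = 3705.8175 kcal/day.

3706 kcal/d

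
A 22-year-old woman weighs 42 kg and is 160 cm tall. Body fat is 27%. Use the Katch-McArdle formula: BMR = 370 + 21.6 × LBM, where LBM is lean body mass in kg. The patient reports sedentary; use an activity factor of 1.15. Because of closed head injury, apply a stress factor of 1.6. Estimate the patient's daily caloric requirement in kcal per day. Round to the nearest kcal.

LBM = 42 × (1 − 0.27) = 30.66 kg. Katch-McArdle: BMR = 370 + 21.6 × 30.66 = 1032.256 kcal/day.
TEE = BMR × activity factor = 1032.256 × 1.15 = 1187.0944 kcal/day.
Apply stress factor: 1187.0944 × 1.6 = 1899.351 kcal/day.

1899 kcal per day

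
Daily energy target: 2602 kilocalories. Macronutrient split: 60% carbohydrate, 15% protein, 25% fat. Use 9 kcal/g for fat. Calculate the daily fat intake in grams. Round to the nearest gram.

Fat energy = 25% × 2602 = 650.5 kcal.
At 9 kcal/g: 650.5 ÷ 9 = 72.2778 g.

72 g/day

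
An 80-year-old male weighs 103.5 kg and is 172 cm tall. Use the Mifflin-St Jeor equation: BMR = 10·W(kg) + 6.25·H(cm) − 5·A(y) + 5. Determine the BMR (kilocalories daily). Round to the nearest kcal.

1715 kilocalories daily

Mifflin-St Jeor (male): BMR = 10(103.5) + 6.25(172) − 5(80) + 5 = 1035 + 1075 − 400 + 5 = 1715 kcal/day.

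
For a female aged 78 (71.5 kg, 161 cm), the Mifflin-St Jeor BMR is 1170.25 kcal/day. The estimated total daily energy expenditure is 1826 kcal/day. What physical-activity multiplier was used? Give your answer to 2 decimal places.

Activity factor = TEE ÷ BMR = 1826 ÷ 1170.25 = 1.56.

1.56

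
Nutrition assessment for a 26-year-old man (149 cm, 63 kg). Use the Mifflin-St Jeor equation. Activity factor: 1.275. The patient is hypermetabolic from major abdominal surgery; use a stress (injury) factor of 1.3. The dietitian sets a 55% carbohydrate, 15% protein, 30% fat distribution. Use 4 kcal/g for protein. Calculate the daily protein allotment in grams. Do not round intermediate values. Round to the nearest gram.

Mifflin-St Jeor (male): BMR = 10(63) + 6.25(149) − 5(26) + 5 = 630 + 931.25 − 130 + 5 = 1436.25 kcal/day.
TEE = 1436.25 × 1.275 = 1831.2188 kcal/day.
With stress factor 1.3: 1831.2188 × 1.3 = 2380.5844 kcal/day.
Protein energy = 15% × 2380.5844 = 357.0877 kcal.
Protein = 357.0877 ÷ 4 kcal/g = 89.2719 g.

89 g/day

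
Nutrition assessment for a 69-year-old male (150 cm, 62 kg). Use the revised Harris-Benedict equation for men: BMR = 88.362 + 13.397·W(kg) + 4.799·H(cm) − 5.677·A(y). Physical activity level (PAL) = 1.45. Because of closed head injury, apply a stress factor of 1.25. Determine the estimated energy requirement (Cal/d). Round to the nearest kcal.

Harris-Benedict: BMR = 88.362 + 13.397(62) + 4.799(150) − 5.677(69) = 1247.113 kcal/day.
TEE = BMR × activity factor = 1247.113 × 1.45 = 1808.3139 kcal/day.
Apply stress factor: 1808.3139 × 1.25 = 2260.3923 kcal/day.

2260 Cal/d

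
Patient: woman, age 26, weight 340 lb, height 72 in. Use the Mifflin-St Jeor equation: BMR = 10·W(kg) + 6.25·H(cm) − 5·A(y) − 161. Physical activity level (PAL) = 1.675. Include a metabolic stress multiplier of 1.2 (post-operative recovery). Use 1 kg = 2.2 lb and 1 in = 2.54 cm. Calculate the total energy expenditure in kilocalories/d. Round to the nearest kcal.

Convert to metric: weight = 340 ÷ 2.2 = 154.5455 kg; height = 72 × 2.54 = 182.88 cm.
Mifflin-St Jeor (female): BMR = 10(154.5455) + 6.25(182.88) − 5(26) − 161 = 1545.4545 + 1143 − 130 − 161 = 2397.4545 kcal/day.
TEE = BMR × activity factor = 2397.4545 × 1.675 = 4015.7364 kcal/day.
Apply stress factor: 4015.7364 × 1.2 = 4818.8836 kcal/day.

4819 kilocalories/d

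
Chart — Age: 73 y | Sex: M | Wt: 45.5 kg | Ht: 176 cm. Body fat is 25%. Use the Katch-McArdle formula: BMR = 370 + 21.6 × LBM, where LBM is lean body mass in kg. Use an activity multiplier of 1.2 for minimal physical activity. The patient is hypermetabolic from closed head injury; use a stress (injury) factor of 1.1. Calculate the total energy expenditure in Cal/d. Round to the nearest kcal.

LBM = 45.5 × (1 − 0.25) = 34.125 kg. Katch-McArdle: BMR = 370 + 21.6 × 34.125 = 1107.1 kcal/day.
TEE = BMR × activity factor = 1107.1 × 1.2 = 1328.52 kcal/day.
Apply stress factor: 1328.52 × 1.1 = 1461.372 kcal/day.

1461 Cal/d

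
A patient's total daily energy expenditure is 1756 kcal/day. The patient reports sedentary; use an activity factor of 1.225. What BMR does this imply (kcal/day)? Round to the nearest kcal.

BMR = TEE ÷ activity factor = 1756 ÷ 1.225 = 1433.4694 kcal/day.

1433 kcal/day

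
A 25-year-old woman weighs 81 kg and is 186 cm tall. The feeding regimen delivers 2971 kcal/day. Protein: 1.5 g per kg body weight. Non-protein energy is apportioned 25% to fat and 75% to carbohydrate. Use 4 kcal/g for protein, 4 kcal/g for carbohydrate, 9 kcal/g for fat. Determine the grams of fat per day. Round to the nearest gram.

69 g/day

Protein = 1.5 × 81 = 121.5 g → 121.5 × 4 = 486 kcal.
Non-protein calories = 2971 − 486 = 2485 kcal.
Fat: 25% × 2485 = 621.25 kcal; carbohydrate: 1863.75 kcal.
Fat: 621.25 kcal ÷ 9 kcal/g = 69.0278 g.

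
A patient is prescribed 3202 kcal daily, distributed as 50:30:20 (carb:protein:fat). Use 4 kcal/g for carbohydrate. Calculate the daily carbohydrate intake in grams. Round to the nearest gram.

Carbohydrate energy = 50% × 3202 = 1601 kcal.
At 4 kcal/g: 1601 ÷ 4 = 400.25 g.

400 g/day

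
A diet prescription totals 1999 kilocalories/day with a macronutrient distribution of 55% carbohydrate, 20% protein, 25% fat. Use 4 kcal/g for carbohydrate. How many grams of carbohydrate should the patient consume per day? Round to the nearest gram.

Carbohydrate energy = 55% × 1999 = 1099.45 kcal.
At 4 kcal/g: 1099.45 ÷ 4 = 274.8625 g.

275 g/day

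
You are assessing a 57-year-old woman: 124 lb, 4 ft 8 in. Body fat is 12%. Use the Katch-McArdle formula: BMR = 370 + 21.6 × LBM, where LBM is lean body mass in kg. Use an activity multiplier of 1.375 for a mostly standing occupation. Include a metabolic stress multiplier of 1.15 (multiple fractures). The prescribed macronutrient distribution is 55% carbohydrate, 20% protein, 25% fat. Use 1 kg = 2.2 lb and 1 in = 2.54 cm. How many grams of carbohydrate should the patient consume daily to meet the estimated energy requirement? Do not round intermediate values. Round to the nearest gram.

313 g/day

Convert to metric: weight = 124 ÷ 2.2 = 56.3636 kg; height = (4×12 + 8) × 2.54 = 56 × 2.54 = 142.24 cm.
LBM = 56.3636 × (1 − 0.12) = 49.6 kg. Katch-McArdle: BMR = 370 + 21.6 × 49.6 = 1441.36 kcal/day.
TEE = 1441.36 × 1.375 = 1981.87 kcal/day.
With stress factor 1.15: 1981.87 × 1.15 = 2279.1505 kcal/day.
Carbohydrate energy = 55% × 2279.1505 = 1253.5328 kcal.
Carbohydrate = 1253.5328 ÷ 4 kcal/g = 313.3832 g.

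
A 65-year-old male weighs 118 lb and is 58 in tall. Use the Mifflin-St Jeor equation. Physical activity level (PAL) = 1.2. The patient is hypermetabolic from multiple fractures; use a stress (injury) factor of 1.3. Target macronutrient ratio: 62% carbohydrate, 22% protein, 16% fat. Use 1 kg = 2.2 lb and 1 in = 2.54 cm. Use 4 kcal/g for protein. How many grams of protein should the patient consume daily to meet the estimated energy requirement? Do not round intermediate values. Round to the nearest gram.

Convert to metric: weight = 118 ÷ 2.2 = 53.6364 kg; height = 58 × 2.54 = 147.32 cm.
Mifflin-St Jeor (male): BMR = 10(53.6364) + 6.25(147.32) − 5(65) + 5 = 536.3636 + 920.75 − 325 + 5 = 1137.1136 kcal/day.
TEE = 1137.1136 × 1.2 = 1364.5364 kcal/day.
With stress factor 1.3: 1364.5364 × 1.3 = 1773.8973 kcal/day.
Protein energy = 22% × 1773.8973 = 390.2574 kcal.
Protein = 390.2574 ÷ 4 kcal/g = 97.5643 g.

98 g/day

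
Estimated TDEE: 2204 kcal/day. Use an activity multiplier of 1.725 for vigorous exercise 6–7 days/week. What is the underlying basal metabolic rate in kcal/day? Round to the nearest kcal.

BMR = TEE ÷ activity factor = 2204 ÷ 1.725 = 1277.6812 kcal/day.

1278 kcal/day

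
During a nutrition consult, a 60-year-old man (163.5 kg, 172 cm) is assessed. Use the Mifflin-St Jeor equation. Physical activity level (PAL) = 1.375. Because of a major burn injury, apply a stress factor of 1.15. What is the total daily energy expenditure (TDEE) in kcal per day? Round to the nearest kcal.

3819 kcal per day

Mifflin-St Jeor (male): BMR = 10(163.5) + 6.25(172) − 5(60) + 5 = 1635 + 1075 − 300 + 5 = 2415 kcal/day.
TEE = BMR × activity factor = 2415 × 1.375 = 3320.625 kcal/day.
Apply stress factor: 3320.625 × 1.15 = 3818.7188 kcal/day.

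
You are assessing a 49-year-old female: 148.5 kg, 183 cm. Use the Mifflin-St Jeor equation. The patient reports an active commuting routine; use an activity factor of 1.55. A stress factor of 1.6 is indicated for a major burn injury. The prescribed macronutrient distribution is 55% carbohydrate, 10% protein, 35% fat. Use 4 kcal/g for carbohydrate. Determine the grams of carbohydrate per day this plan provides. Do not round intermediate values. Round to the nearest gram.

758 g/day

Mifflin-St Jeor (female): BMR = 10(148.5) + 6.25(183) − 5(49) − 161 = 1485 + 1143.75 − 245 − 161 = 2222.75 kcal/day.
TEE = 2222.75 × 1.55 = 3445.2625 kcal/day.
With stress factor 1.6: 3445.2625 × 1.6 = 5512.42 kcal/day.
Carbohydrate energy = 55% × 5512.42 = 3031.831 kcal.
Carbohydrate = 3031.831 ÷ 4 kcal/g = 757.9578 g.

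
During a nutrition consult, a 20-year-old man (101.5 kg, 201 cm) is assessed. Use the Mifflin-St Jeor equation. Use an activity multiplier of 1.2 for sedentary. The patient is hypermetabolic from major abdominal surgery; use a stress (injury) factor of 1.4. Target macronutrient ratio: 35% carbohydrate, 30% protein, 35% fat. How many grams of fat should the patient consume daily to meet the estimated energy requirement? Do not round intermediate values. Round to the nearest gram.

Mifflin-St Jeor (male): BMR = 10(101.5) + 6.25(201) − 5(20) + 5 = 1015 + 1256.25 − 100 + 5 = 2176.25 kcal/day.
TEE = 2176.25 × 1.2 = 2611.5 kcal/day.
With stress factor 1.4: 2611.5 × 1.4 = 3656.1 kcal/day.
Fat energy = 35% × 3656.1 = 1279.635 kcal.
Fat = 1279.635 ÷ 9 kcal/g = 142.1817 g.

142 g/day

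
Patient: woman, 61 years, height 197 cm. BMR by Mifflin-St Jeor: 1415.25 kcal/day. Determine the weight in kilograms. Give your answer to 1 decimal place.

65.0 kg

1415.25 = 10·W + 6.25(197) − 5(61) − 161
10·W = 1415.25 − 765.25 = 650, so W = 65 kg.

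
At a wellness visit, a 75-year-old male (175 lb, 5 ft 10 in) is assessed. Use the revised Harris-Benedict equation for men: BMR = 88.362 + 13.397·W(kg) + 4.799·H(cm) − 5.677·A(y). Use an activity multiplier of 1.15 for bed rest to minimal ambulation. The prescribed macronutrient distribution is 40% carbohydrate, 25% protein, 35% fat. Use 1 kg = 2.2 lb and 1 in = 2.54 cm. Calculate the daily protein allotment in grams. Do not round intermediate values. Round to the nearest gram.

Convert to metric: weight = 175 ÷ 2.2 = 79.5455 kg; height = (5×12 + 10) × 2.54 = 70 × 2.54 = 177.8 cm.
Harris-Benedict: BMR = 88.362 + 13.397(79.5455) + 4.799(177.8) − 5.677(75) = 1581.5197 kcal/day.
TEE = 1581.5197 × 1.15 = 1818.7476 kcal/day.
Protein energy = 25% × 1818.7476 = 454.6869 kcal.
Protein = 454.6869 ÷ 4 kcal/g = 113.6717 g.

114 g/day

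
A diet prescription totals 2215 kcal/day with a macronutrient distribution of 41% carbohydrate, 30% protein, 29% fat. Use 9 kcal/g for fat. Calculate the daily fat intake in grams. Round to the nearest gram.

71 g/day

Fat energy = 29% × 2215 = 642.35 kcal.
At 9 kcal/g: 642.35 ÷ 9 = 71.3722 g.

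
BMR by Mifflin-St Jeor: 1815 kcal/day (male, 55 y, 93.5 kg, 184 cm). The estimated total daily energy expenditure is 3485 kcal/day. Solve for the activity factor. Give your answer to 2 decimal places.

Activity factor = TEE ÷ BMR = 3485 ÷ 1815 = 1.92.

1.92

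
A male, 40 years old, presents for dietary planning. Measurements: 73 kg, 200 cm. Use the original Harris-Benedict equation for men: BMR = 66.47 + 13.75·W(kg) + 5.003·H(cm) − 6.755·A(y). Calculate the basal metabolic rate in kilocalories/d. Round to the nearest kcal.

Harris-Benedict: BMR = 66.47 + 13.75(73) + 5.003(200) − 6.755(40) = 1800.62 kcal/day.

1801 kilocalories/d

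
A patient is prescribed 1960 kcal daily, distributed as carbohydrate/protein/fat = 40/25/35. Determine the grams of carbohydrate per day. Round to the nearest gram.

196 g/day

Carbohydrate energy = 40% × 1960 = 784 kcal.
At 4 kcal/g: 784 ÷ 4 = 196 g.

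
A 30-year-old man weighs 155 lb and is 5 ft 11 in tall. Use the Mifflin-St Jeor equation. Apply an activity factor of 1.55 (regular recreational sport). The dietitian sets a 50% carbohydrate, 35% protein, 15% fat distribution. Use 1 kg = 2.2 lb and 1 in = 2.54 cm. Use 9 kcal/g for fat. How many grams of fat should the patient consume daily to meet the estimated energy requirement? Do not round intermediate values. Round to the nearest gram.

Convert to metric: weight = 155 ÷ 2.2 = 70.4545 kg; height = (5×12 + 11) × 2.54 = 71 × 2.54 = 180.34 cm.
Mifflin-St Jeor (male): BMR = 10(70.4545) + 6.25(180.34) − 5(30) + 5 = 704.5455 + 1127.125 − 150 + 5 = 1686.6705 kcal/day.
TEE = 1686.6705 × 1.55 = 2614.3392 kcal/day.
Fat energy = 15% × 2614.3392 = 392.1509 kcal.
Fat = 392.1509 ÷ 9 kcal/g = 43.5723 g.

44 g/day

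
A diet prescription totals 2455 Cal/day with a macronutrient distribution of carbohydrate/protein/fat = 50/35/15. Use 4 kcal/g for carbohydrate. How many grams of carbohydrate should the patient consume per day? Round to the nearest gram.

307 g/day

Carbohydrate energy = 50% × 2455 = 1227.5 kcal.
At 4 kcal/g: 1227.5 ÷ 4 = 306.875 g.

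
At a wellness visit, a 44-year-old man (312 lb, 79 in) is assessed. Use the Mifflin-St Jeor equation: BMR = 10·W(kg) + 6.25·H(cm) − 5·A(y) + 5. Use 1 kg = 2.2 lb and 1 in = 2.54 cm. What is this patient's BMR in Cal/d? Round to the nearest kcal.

Convert to metric: weight = 312 ÷ 2.2 = 141.8182 kg; height = 79 × 2.54 = 200.66 cm.
Mifflin-St Jeor (male): BMR = 10(141.8182) + 6.25(200.66) − 5(44) + 5 = 1418.1818 + 1254.125 − 220 + 5 = 2457.3068 kcal/day.

2457 Cal/d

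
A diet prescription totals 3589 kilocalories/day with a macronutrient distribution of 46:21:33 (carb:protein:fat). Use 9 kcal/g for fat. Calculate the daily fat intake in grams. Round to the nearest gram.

132 g/day

Fat energy = 33% × 3589 = 1184.37 kcal.
At 9 kcal/g: 1184.37 ÷ 9 = 131.5967 g.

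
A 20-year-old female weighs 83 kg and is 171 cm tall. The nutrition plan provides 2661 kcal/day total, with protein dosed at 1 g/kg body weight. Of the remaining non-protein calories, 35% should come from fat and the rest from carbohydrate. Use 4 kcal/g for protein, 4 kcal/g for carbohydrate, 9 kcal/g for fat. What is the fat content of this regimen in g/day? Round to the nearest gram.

91 g/day

Protein = 1 × 83 = 83 g → 83 × 4 = 332 kcal.
Non-protein calories = 2661 − 332 = 2329 kcal.
Fat: 35% × 2329 = 815.15 kcal; carbohydrate: 1513.85 kcal.
Fat: 815.15 kcal ÷ 9 kcal/g = 90.5722 g.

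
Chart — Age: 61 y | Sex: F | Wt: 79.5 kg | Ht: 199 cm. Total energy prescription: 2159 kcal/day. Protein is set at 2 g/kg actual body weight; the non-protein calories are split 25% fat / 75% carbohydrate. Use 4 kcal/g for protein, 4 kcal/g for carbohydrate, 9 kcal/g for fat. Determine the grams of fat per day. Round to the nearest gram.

Protein = 2 × 79.5 = 159 g → 159 × 4 = 636 kcal.
Non-protein calories = 2159 − 636 = 1523 kcal.
Fat: 25% × 1523 = 380.75 kcal; carbohydrate: 1142.25 kcal.
Fat: 380.75 kcal ÷ 9 kcal/g = 42.3056 g.

42 g/day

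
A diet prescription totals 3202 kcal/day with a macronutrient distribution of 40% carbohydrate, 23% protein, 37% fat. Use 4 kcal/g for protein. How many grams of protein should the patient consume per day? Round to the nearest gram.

184 g/day

Protein energy = 23% × 3202 = 736.46 kcal.
At 4 kcal/g: 736.46 ÷ 4 = 184.115 g.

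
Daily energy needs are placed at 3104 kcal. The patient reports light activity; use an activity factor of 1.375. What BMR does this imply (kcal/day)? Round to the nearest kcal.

2257 kcal/day

BMR = TEE ÷ activity factor = 3104 ÷ 1.375 = 2257.4545 kcal/day.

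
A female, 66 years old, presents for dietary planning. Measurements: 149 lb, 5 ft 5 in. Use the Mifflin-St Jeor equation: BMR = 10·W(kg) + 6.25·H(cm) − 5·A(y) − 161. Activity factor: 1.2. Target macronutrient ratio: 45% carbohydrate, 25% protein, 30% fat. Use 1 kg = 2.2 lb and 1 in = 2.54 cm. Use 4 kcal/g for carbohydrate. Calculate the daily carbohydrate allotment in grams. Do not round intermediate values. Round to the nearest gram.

Convert to metric: weight = 149 ÷ 2.2 = 67.7273 kg; height = (5×12 + 5) × 2.54 = 65 × 2.54 = 165.1 cm.
Mifflin-St Jeor (female): BMR = 10(67.7273) + 6.25(165.1) − 5(66) − 161 = 677.2727 + 1031.875 − 330 − 161 = 1218.1477 kcal/day.
TEE = 1218.1477 × 1.2 = 1461.7773 kcal/day.
Carbohydrate energy = 45% × 1461.7773 = 657.7998 kcal.
Carbohydrate = 657.7998 ÷ 4 kcal/g = 164.4499 g.

164 g/day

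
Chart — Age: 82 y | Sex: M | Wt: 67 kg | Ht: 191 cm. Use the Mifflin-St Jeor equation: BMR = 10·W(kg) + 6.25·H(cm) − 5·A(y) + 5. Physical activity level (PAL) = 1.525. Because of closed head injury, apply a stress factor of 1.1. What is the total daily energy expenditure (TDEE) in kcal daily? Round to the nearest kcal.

Mifflin-St Jeor (male): BMR = 10(67) + 6.25(191) − 5(82) + 5 = 670 + 1193.75 − 410 + 5 = 1458.75 kcal/day.
TEE = BMR × activity factor = 1458.75 × 1.525 = 2224.5938 kcal/day.
Apply stress factor: 2224.5938 × 1.1 = 2447.0531 kcal/day.

2447 kcal daily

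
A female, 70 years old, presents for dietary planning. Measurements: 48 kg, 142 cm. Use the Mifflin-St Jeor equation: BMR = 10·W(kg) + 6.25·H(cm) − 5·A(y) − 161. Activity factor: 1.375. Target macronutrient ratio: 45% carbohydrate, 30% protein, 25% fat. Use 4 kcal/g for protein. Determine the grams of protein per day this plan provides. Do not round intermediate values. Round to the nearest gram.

88 g/day

Mifflin-St Jeor (female): BMR = 10(48) + 6.25(142) − 5(70) − 161 = 480 + 887.5 − 350 − 161 = 856.5 kcal/day.
TEE = 856.5 × 1.375 = 1177.6875 kcal/day.
Protein energy = 30% × 1177.6875 = 353.3063 kcal.
Protein = 353.3063 ÷ 4 kcal/g = 88.3266 g.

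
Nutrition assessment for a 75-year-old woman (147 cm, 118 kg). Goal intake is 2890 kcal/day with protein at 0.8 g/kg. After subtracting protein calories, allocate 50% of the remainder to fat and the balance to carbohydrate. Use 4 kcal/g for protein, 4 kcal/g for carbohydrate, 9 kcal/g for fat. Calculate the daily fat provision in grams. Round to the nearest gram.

140 g/day

Protein = 0.8 × 118 = 94.4 g → 94.4 × 4 = 377.6 kcal.
Non-protein calories = 2890 − 377.6 = 2512.4 kcal.
Fat: 50% × 2512.4 = 1256.2 kcal; carbohydrate: 1256.2 kcal.
Fat: 1256.2 kcal ÷ 9 kcal/g = 139.5778 g.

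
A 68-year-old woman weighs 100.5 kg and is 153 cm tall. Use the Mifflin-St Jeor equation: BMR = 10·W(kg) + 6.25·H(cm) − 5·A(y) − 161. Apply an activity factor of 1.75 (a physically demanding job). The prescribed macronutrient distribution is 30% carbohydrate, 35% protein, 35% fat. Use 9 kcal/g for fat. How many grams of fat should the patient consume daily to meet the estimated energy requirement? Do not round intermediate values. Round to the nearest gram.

Mifflin-St Jeor (female): BMR = 10(100.5) + 6.25(153) − 5(68) − 161 = 1005 + 956.25 − 340 − 161 = 1460.25 kcal/day.
TEE = 1460.25 × 1.75 = 2555.4375 kcal/day.
Fat energy = 35% × 2555.4375 = 894.4031 kcal.
Fat = 894.4031 ÷ 9 kcal/g = 99.3781 g.

99 g/day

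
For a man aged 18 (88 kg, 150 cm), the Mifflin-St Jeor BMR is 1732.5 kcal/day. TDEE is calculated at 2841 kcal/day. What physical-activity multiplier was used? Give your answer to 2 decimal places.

1.64

Activity factor = TEE ÷ BMR = 2841 ÷ 1732.5 = 1.64.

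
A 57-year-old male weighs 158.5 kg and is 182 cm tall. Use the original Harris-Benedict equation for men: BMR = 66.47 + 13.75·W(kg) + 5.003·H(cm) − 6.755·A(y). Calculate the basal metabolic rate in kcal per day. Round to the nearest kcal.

2771 kcal per day

Harris-Benedict: BMR = 66.47 + 13.75(158.5) + 5.003(182) − 6.755(57) = 2771.356 kcal/day.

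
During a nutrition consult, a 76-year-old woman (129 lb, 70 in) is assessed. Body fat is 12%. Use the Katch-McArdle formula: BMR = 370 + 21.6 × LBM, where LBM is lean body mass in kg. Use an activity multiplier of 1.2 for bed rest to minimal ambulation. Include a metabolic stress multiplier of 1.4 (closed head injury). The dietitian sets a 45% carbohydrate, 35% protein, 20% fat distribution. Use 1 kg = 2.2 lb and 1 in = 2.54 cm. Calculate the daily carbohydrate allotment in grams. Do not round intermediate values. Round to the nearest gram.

Convert to metric: weight = 129 ÷ 2.2 = 58.6364 kg; height = 70 × 2.54 = 177.8 cm.
LBM = 58.6364 × (1 − 0.12) = 51.6 kg. Katch-McArdle: BMR = 370 + 21.6 × 51.6 = 1484.56 kcal/day.
TEE = 1484.56 × 1.2 = 1781.472 kcal/day.
With stress factor 1.4: 1781.472 × 1.4 = 2494.0608 kcal/day.
Carbohydrate energy = 45% × 2494.0608 = 1122.3274 kcal.
Carbohydrate = 1122.3274 ÷ 4 kcal/g = 280.5818 g.

281 g/day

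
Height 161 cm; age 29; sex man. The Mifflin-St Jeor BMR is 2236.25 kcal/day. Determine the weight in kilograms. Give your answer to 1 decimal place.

2236.25 = 10·W + 6.25(161) − 5(29) + 5
10·W = 2236.25 − 866.25 = 1370, so W = 137 kg.

137.0 kg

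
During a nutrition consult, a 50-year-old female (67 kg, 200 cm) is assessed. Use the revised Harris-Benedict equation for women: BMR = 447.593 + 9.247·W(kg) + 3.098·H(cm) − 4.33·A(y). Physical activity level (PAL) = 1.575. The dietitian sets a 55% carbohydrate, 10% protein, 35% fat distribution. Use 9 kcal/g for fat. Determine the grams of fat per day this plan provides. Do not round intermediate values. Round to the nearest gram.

90 g/day

Harris-Benedict: BMR = 447.593 + 9.247(67) + 3.098(200) − 4.33(50) = 1470.242 kcal/day.
TEE = 1470.242 × 1.575 = 2315.6312 kcal/day.
Fat energy = 35% × 2315.6312 = 810.4709 kcal.
Fat = 810.4709 ÷ 9 kcal/g = 90.0523 g.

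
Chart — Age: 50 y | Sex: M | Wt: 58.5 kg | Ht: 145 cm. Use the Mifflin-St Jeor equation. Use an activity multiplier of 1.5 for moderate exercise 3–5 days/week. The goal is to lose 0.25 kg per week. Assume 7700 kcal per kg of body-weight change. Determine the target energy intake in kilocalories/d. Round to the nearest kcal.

Mifflin-St Jeor (male): BMR = 10(58.5) + 6.25(145) − 5(50) + 5 = 585 + 906.25 − 250 + 5 = 1246.25 kcal/day.
TEE = 1246.25 × 1.5 = 1869.375 kcal/day.
Required daily deficit = 0.25 × 7700 ÷ 7 = 275 kcal/day.
Target intake = 1869.375 − 275 = 1594.375 kcal/day.

1594 kilocalories/d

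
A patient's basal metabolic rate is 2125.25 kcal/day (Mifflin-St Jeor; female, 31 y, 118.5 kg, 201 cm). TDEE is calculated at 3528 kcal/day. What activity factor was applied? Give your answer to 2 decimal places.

1.66

Activity factor = TEE ÷ BMR = 3528 ÷ 2125.25 = 1.66.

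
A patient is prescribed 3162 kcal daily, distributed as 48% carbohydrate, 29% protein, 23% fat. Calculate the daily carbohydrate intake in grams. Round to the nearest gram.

Carbohydrate energy = 48% × 3162 = 1517.76 kcal.
At 4 kcal/g: 1517.76 ÷ 4 = 379.44 g.

379 g/day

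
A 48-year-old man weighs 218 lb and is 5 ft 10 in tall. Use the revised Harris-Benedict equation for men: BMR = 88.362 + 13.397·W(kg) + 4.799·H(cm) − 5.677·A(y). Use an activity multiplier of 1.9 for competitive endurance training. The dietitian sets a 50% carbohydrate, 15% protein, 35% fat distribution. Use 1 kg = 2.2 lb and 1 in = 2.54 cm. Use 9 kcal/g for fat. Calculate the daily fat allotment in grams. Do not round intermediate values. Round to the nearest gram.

148 g/day

Convert to metric: weight = 218 ÷ 2.2 = 99.0909 kg; height = (5×12 + 10) × 2.54 = 70 × 2.54 = 177.8 cm.
Harris-Benedict: BMR = 88.362 + 13.397(99.0909) + 4.799(177.8) − 5.677(48) = 1996.6491 kcal/day.
TEE = 1996.6491 × 1.9 = 3793.6333 kcal/day.
Fat energy = 35% × 3793.6333 = 1327.7717 kcal.
Fat = 1327.7717 ÷ 9 kcal/g = 147.5302 g.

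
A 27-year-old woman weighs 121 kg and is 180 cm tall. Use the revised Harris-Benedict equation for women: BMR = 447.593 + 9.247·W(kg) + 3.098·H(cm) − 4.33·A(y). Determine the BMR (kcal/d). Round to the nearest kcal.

2007 kcal/d

Harris-Benedict: BMR = 447.593 + 9.247(121) + 3.098(180) − 4.33(27) = 2007.21 kcal/day.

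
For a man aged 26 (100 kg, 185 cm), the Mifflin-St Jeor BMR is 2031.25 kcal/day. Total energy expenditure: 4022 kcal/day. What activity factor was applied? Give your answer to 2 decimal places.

1.98

Activity factor = TEE ÷ BMR = 4022 ÷ 2031.25 = 1.98.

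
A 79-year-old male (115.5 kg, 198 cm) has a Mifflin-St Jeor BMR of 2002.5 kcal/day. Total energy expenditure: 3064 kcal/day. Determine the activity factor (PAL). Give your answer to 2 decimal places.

1.53

Activity factor = TEE ÷ BMR = 3064 ÷ 2002.5 = 1.53.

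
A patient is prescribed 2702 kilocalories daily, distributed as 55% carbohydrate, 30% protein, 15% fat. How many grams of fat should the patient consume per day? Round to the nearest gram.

45 g/day

Fat energy = 15% × 2702 = 405.3 kcal.
At 9 kcal/g: 405.3 ÷ 9 = 45.0333 g.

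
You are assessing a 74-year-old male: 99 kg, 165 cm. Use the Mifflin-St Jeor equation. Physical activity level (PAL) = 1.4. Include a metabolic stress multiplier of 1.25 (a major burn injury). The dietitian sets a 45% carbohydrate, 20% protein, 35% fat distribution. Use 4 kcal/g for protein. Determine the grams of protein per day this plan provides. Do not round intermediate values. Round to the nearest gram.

Mifflin-St Jeor (male): BMR = 10(99) + 6.25(165) − 5(74) + 5 = 990 + 1031.25 − 370 + 5 = 1656.25 kcal/day.
TEE = 1656.25 × 1.4 = 2318.75 kcal/day.
With stress factor 1.25: 2318.75 × 1.25 = 2898.4375 kcal/day.
Protein energy = 20% × 2898.4375 = 579.6875 kcal.
Protein = 579.6875 ÷ 4 kcal/g = 144.9219 g.

145 g/day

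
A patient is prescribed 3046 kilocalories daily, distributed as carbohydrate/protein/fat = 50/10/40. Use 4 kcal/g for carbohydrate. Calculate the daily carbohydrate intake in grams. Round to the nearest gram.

381 g/day

Carbohydrate energy = 50% × 3046 = 1523 kcal.
At 4 kcal/g: 1523 ÷ 4 = 380.75 g.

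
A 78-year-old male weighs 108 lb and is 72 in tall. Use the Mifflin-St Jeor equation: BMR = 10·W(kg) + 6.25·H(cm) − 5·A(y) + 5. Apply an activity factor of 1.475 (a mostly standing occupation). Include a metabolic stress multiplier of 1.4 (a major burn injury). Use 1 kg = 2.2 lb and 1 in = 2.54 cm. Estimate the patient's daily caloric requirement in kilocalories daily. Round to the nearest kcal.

2579 kilocalories daily

Convert to metric: weight = 108 ÷ 2.2 = 49.0909 kg; height = 72 × 2.54 = 182.88 cm.
Mifflin-St Jeor (male): BMR = 10(49.0909) + 6.25(182.88) − 5(78) + 5 = 490.9091 + 1143 − 390 + 5 = 1248.9091 kcal/day.
TEE = BMR × activity factor = 1248.9091 × 1.475 = 1842.1409 kcal/day.
Apply stress factor: 1842.1409 × 1.4 = 2578.9973 kcal/day.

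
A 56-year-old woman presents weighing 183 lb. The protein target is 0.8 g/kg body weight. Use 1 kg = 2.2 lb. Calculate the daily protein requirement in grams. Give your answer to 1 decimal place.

Weight in kg = 183 ÷ 2.2 = 83.1818 kg.
Protein = 0.8 g/kg × 83.1818 kg = 66.5455 g/day.

66.5 g/day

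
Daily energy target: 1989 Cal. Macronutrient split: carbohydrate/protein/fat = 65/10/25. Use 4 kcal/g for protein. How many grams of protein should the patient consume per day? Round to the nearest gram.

Protein energy = 10% × 1989 = 198.9 kcal.
At 4 kcal/g: 198.9 ÷ 4 = 49.725 g.

50 g/day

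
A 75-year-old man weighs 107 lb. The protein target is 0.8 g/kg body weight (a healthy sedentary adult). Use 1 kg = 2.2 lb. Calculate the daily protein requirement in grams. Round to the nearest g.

39 g/day

Weight in kg = 107 ÷ 2.2 = 48.6364 kg.
Protein = 0.8 g/kg × 48.6364 kg = 38.9091 g/day.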